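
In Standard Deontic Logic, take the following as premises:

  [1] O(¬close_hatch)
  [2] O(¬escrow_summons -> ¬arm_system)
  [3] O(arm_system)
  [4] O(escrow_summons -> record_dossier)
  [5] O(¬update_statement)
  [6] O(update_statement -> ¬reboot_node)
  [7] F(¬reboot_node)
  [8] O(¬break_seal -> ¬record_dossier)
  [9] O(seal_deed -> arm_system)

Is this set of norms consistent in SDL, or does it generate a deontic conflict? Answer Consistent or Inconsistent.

Consistent

Premise 6 is O(update_statement -> ¬reboot_node), but O(update_statement) is not derivable from the premises, so it does not yield O(¬reboot_node).
So O(¬reboot_node) is not derivable, and the apparent clash with O(reboot_node) does not arise.
A world satisfying every obligation exists (e.g. arm_system=true, break_seal=true, close_hatch=false, escrow_summons=true, reboot_node=true, record_dossier=true, seal_deed=false, update_statement=false); no atom is both obligatory and forbidden, so the set is consistent.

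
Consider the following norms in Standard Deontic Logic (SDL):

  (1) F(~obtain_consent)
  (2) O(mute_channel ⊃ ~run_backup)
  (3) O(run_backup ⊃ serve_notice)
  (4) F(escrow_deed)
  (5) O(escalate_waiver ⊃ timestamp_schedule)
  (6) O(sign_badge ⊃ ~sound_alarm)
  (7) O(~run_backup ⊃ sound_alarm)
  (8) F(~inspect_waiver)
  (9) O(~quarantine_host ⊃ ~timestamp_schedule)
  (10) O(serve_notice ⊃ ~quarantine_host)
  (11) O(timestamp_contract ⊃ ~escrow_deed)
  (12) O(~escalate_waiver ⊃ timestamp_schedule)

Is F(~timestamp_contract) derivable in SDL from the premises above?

No

Premise 11 is O(timestamp_contract ⊃ ~escrow_deed); even if O(~escrow_deed) held, inferring O(timestamp_contract) would be affirming the consequent — invalid.
No other premise forces O(timestamp_contract). An ideal world satisfying every premise can still have ~timestamp_contract true, so F(~timestamp_contract) is not derivable.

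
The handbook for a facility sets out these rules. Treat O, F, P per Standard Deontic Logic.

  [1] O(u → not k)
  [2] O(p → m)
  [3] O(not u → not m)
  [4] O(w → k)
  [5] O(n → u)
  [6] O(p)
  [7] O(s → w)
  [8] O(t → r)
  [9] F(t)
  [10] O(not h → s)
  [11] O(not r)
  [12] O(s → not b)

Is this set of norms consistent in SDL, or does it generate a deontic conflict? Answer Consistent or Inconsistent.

Consistent

Premise 8 is O(t → r), but O(t) is not derivable from the premises, so it does not yield O(r).
So O(r) is not derivable, and the apparent clash with O(not r) does not arise.
A world satisfying every obligation exists (e.g. b=false, h=true, k=false, m=true, n=false, p=true, r=false, s=false, t=false, u=true, w=false); no atom is both obligatory and forbidden, so the set is consistent.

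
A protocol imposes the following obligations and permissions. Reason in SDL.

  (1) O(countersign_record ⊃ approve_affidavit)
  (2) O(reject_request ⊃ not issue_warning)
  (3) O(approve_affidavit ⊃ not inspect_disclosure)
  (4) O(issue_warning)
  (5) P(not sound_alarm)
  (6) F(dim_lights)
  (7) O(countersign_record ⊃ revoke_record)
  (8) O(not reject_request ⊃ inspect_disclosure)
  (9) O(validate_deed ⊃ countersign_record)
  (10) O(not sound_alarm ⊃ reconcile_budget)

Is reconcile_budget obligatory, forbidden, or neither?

Premise 10 is O(not sound_alarm ⊃ reconcile_budget), but O(not sound_alarm) is not derivable from the premises (the permission P(not sound_alarm) asserts only not O(sound_alarm), not O(not sound_alarm)), so it does not yield O(reconcile_budget).
No premise or chain of K-axiom applications forces O(reconcile_budget), and none forces O(not reconcile_budget). So reconcile_budget is neither obligatory nor forbidden under these norms.

Neither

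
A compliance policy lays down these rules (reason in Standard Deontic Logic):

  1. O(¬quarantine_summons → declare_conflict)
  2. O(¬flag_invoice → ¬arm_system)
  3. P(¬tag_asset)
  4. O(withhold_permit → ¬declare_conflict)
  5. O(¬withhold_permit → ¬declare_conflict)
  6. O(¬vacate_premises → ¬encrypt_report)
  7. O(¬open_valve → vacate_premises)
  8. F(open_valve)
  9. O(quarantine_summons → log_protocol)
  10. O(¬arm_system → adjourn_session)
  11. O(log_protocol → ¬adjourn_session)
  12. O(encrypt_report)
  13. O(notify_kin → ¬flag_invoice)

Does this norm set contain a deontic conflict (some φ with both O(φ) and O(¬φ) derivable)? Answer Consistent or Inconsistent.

Consistent

Premise 6 is O(¬vacate_premises → ¬encrypt_report), but O(¬vacate_premises) is not derivable from the premises, so it does not yield O(¬encrypt_report).
So O(¬encrypt_report) is not derivable, and the apparent clash with O(encrypt_report) does not arise.
A world satisfying every obligation exists (e.g. adjourn_session=false, arm_system=true, declare_conflict=false, encrypt_report=true, flag_invoice=true, log_protocol=true, notify_kin=false, open_valve=false, quarantine_summons=true, tag_asset=false, vacate_premises=true, withhold_permit=false); no atom is both obligatory and forbidden, so the set is consistent.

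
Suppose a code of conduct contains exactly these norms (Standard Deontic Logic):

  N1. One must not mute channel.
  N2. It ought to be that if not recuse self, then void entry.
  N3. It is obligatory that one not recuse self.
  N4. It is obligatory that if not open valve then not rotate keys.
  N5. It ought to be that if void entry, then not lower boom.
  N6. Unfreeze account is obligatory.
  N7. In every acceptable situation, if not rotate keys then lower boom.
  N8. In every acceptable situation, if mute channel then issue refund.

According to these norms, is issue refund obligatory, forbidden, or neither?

Neither

Premise 8 is O(mute_channel → issue_refund), but O(mute_channel) is not derivable from the premises, so it does not yield O(issue_refund).
No premise or chain of K-axiom applications forces O(issue_refund), and none forces O(¬issue_refund). So issue_refund is neither obligatory nor forbidden under these norms.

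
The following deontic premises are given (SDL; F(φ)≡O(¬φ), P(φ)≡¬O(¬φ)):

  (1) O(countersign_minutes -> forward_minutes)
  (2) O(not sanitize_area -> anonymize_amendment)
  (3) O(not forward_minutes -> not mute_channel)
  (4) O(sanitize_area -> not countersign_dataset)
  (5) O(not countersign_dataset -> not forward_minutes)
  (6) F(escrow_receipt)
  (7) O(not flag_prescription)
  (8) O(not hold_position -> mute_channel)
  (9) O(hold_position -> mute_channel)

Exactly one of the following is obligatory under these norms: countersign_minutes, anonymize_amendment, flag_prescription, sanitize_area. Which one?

anonymize_amendment

Premises 8 and 9 cover both cases: O(not hold_position -> mute_channel) and O(hold_position -> mute_channel). Since not hold_position ∨ hold_position is a tautology, O(mute_channel) follows.
Premise 3 is O(not forward_minutes -> not mute_channel); contrapositively O(mute_channel -> forward_minutes). Since O(mute_channel) holds, K gives O(forward_minutes).
Premise 5, O(not countersign_dataset -> not forward_minutes), contraposes to O(forward_minutes -> countersign_dataset); with O(forward_minutes) we get O(countersign_dataset).
Premise 4, O(sanitize_area -> not countersign_dataset), contraposes to O(countersign_dataset -> not sanitize_area); with O(countersign_dataset) we get O(not sanitize_area).
From O(not sanitize_area) and premise 2, O(not sanitize_area -> anonymize_amendment), we obtain O(anonymize_amendment).
So O(anonymize_amendment) holds — anonymize_amendment is obligatory. None of the other listed options is made obligatory by any chain of premises.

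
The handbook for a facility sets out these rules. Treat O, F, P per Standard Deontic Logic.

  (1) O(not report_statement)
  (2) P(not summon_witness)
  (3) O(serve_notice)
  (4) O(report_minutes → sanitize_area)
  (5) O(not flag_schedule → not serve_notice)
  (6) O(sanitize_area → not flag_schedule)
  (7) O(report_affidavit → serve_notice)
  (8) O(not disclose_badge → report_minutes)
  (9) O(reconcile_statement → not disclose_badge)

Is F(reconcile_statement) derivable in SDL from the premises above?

Yes

Premise 3 states O(serve_notice) outright.
Premise 5 is O(not flag_schedule → not serve_notice); contrapositively O(serve_notice → flag_schedule). Since O(serve_notice) holds, K gives O(flag_schedule).
Premise 6, O(sanitize_area → not flag_schedule), contraposes to O(flag_schedule → not sanitize_area); with O(flag_schedule) we get O(not sanitize_area).
Premise 4 is O(report_minutes → sanitize_area); contrapositively O(not sanitize_area → not report_minutes). Since O(not sanitize_area) holds, K gives O(not report_minutes).
Premise 8 is O(not disclose_badge → report_minutes); contrapositively O(not report_minutes → disclose_badge). Since O(not report_minutes) holds, K gives O(disclose_badge).
Premise 9, O(reconcile_statement → not disclose_badge), contraposes to O(disclose_badge → not reconcile_statement); with O(disclose_badge) we get O(not reconcile_statement).
Premises 1, 2, 7 do not contribute to this derivation.
So O(not reconcile_statement) holds, i.e. F(reconcile_statement). The claim follows.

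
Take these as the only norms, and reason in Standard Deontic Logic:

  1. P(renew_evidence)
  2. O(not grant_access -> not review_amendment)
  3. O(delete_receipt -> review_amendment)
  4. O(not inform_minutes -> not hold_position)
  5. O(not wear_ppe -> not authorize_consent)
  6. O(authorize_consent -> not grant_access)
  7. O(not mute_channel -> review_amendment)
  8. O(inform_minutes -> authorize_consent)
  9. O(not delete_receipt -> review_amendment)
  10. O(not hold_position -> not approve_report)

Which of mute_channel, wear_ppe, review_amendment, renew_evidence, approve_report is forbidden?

approve_report

Premises 3 and 9 are O(delete_receipt -> review_amendment) and O(not delete_receipt -> review_amendment); every ideal world satisfies delete_receipt or not delete_receipt, so in either case review_amendment holds — hence O(review_amendment).
Premise 2 is O(not grant_access -> not review_amendment); contrapositively O(review_amendment -> grant_access). Since O(review_amendment) holds, K gives O(grant_access).
Premise 6 is O(authorize_consent -> not grant_access); contrapositively O(grant_access -> not authorize_consent). Since O(grant_access) holds, K gives O(not authorize_consent).
Premise 8 is O(inform_minutes -> authorize_consent); contrapositively O(not authorize_consent -> not inform_minutes). Since O(not authorize_consent) holds, K gives O(not inform_minutes).
Premise 4 is O(not inform_minutes -> not hold_position); since O(not inform_minutes), deontic closure gives O(not hold_position).
Applying K to premise 10 (O(not hold_position -> not approve_report)) and O(not hold_position) yields O(not approve_report).
So O(not approve_report) holds, i.e. approve_report is forbidden. None of the other listed options is forbidden under the premises.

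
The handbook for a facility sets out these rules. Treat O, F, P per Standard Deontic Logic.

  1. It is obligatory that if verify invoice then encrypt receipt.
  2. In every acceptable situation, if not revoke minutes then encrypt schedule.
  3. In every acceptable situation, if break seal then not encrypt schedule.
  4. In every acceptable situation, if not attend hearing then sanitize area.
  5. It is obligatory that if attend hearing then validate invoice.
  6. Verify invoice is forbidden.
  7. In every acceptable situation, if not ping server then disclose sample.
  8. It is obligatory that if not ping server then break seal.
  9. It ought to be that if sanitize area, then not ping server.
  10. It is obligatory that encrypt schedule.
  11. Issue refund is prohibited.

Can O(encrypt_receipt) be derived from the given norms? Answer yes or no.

Premise 1 is O(verify_invoice → encrypt_receipt), but O(verify_invoice) is not derivable from the premises, so it does not yield O(encrypt_receipt).
No other premise forces O(encrypt_receipt). An ideal world satisfying every premise can still have encrypt_receipt false, so O(encrypt_receipt) is not derivable.

No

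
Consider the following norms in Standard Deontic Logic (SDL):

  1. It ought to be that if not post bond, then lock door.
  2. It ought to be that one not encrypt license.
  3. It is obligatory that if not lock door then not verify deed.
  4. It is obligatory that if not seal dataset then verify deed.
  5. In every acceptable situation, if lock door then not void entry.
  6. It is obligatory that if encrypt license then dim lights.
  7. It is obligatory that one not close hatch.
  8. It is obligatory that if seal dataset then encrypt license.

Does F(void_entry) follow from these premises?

Yes

Premise 2 gives O(¬encrypt_license).
Premise 8 is O(seal_dataset → encrypt_license); contrapositively O(¬encrypt_license → ¬seal_dataset). Since O(¬encrypt_license) holds, K gives O(¬seal_dataset).
From O(¬seal_dataset) and premise 4, O(¬seal_dataset → verify_deed), we obtain O(verify_deed).
Premise 3 is O(¬lock_door → ¬verify_deed); contrapositively O(verify_deed → lock_door). Since O(verify_deed) holds, K gives O(lock_door).
Premise 5 is O(lock_door → ¬void_entry); since O(lock_door), deontic closure gives O(¬void_entry).
Premises 1, 6, 7 do not contribute to this derivation.
So O(¬void_entry) holds, i.e. F(void_entry). The claim follows.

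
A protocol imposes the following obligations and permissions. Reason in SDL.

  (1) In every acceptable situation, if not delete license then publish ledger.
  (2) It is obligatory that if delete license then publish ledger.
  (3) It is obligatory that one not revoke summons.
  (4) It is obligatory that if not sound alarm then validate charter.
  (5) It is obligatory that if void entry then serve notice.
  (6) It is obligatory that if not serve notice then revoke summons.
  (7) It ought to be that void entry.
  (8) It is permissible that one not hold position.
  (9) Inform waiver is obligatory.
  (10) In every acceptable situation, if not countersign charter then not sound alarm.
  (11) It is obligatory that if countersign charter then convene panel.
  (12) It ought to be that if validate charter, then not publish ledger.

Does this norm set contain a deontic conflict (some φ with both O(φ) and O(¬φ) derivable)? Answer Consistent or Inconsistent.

Premise 6 is O(¬serve_notice → revoke_summons), but O(¬serve_notice) is not derivable from the premises, so it does not yield O(revoke_summons).
So O(revoke_summons) is not derivable, and the apparent clash with O(¬revoke_summons) does not arise.
A world satisfying every obligation exists (e.g. convene_panel=true, countersign_charter=true, delete_license=false, hold_position=false, inform_waiver=true, publish_ledger=true, revoke_summons=false, serve_notice=true, sound_alarm=true, validate_charter=false, void_entry=true); no atom is both obligatory and forbidden, so the set is consistent.

Consistent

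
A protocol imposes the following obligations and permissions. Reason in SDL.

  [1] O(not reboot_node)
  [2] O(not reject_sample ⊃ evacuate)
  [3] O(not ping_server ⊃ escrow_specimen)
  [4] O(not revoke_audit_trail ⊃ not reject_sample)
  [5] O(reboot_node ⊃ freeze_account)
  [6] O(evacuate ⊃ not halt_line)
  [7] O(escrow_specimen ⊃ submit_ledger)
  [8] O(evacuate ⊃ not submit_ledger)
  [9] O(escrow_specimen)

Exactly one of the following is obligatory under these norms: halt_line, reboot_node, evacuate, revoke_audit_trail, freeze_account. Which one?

revoke_audit_trail

Premise 9 states O(escrow_specimen) outright.
Premise 7 is O(escrow_specimen ⊃ submit_ledger); since O(escrow_specimen), deontic closure gives O(submit_ledger).
The contrapositive of premise 8 (O(evacuate ⊃ not submit_ledger)) is O(submit_ledger ⊃ not evacuate), and O(submit_ledger) is already established, so O(not evacuate).
Premise 2, O(not reject_sample ⊃ evacuate), contraposes to O(not evacuate ⊃ reject_sample); with O(not evacuate) we get O(reject_sample).
Premise 4 is O(not revoke_audit_trail ⊃ not reject_sample); contrapositively O(reject_sample ⊃ revoke_audit_trail). Since O(reject_sample) holds, K gives O(revoke_audit_trail).
So O(revoke_audit_trail) holds — revoke_audit_trail is obligatory. None of the other listed options is made obligatory by any chain of premises.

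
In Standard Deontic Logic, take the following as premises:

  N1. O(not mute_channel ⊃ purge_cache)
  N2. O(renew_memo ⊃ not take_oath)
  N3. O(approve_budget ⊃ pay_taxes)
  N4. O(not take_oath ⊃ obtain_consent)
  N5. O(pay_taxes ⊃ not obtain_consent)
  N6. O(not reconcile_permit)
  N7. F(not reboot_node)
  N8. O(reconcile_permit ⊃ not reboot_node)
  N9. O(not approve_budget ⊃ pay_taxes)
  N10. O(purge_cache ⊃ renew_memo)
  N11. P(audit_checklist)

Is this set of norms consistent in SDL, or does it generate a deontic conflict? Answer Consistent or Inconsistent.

Consistent

Premise 8 is O(reconcile_permit ⊃ not reboot_node), but O(reconcile_permit) is not derivable from the premises, so it does not yield O(not reboot_node).
So O(not reboot_node) is not derivable, and the apparent clash with O(reboot_node) does not arise.
A world satisfying every obligation exists (e.g. approve_budget=false, audit_checklist=false, mute_channel=true, obtain_consent=false, pay_taxes=true, purge_cache=false, reboot_node=true, reconcile_permit=false, renew_memo=false, take_oath=true); no atom is both obligatory and forbidden, so the set is consistent.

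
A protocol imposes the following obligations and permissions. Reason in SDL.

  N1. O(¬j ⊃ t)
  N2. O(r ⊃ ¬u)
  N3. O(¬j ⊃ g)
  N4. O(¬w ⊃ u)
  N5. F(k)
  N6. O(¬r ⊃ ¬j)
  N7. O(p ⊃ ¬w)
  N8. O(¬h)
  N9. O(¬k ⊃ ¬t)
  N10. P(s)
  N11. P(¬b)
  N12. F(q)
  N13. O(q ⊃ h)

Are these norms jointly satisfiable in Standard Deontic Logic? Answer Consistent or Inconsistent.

Consistent

Premise 13 is O(q ⊃ h), but O(q) is not derivable from the premises, so it does not yield O(h).
So O(h) is not derivable, and the apparent clash with O(¬h) does not arise.
A world satisfying every obligation exists (e.g. b=false, g=false, h=false, j=true, k=false, p=false, q=false, r=true, s=false, t=false, u=false, w=true); no atom is both obligatory and forbidden, so the set is consistent.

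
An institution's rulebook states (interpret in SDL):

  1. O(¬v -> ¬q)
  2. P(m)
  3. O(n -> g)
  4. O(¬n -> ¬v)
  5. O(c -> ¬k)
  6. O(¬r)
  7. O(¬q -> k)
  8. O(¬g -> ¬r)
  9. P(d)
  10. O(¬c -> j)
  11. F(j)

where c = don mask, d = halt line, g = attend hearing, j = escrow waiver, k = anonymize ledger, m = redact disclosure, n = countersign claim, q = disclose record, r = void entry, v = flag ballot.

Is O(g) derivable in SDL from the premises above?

Premise 11 is F(j), i.e. O(¬j).
Premise 10, O(¬c -> j), contraposes to O(¬j -> c); with O(¬j) we get O(c).
Applying K to premise 5 (O(c -> ¬k)) and O(c) yields O(¬k).
Premise 7 is O(¬q -> k); contrapositively O(¬k -> q). Since O(¬k) holds, K gives O(q).
Premise 1, O(¬v -> ¬q), contraposes to O(q -> v); with O(q) we get O(v).
Premise 4 is O(¬n -> ¬v); contrapositively O(v -> n). Since O(v) holds, K gives O(n).
Applying K to premise 3 (O(n -> g)) and O(n) yields O(g).
Premises 2, 6, 8, 9 do not contribute to this derivation.
So O(g) follows.

Yes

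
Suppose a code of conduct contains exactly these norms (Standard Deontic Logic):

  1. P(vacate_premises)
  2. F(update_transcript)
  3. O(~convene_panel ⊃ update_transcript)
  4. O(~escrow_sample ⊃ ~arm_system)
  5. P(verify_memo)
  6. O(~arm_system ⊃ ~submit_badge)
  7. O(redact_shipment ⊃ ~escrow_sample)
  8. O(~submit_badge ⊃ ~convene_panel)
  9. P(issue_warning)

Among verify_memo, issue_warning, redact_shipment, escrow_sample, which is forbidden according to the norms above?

redact_shipment

Premise 2 is F(update_transcript), i.e. O(~update_transcript).
Premise 3, O(~convene_panel ⊃ update_transcript), contraposes to O(~update_transcript ⊃ convene_panel); with O(~update_transcript) we get O(convene_panel).
The contrapositive of premise 8 (O(~submit_badge ⊃ ~convene_panel)) is O(convene_panel ⊃ submit_badge), and O(convene_panel) is already established, so O(submit_badge).
Premise 6 is O(~arm_system ⊃ ~submit_badge); contrapositively O(submit_badge ⊃ arm_system). Since O(submit_badge) holds, K gives O(arm_system).
Premise 4 is O(~escrow_sample ⊃ ~arm_system); contrapositively O(arm_system ⊃ escrow_sample). Since O(arm_system) holds, K gives O(escrow_sample).
The contrapositive of premise 7 (O(redact_shipment ⊃ ~escrow_sample)) is O(escrow_sample ⊃ ~redact_shipment), and O(escrow_sample) is already established, so O(~redact_shipment).
So O(~redact_shipment) holds, i.e. redact_shipment is forbidden. None of the other listed options is forbidden under the premises.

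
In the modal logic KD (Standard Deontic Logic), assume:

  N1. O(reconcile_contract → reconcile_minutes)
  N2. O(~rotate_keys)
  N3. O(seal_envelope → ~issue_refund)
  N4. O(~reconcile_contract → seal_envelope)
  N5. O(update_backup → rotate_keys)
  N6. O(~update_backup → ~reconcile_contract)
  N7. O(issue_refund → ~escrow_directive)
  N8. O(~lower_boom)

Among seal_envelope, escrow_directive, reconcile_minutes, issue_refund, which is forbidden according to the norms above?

Premise 2 states O(~rotate_keys) outright.
Premise 5, O(update_backup → rotate_keys), contraposes to O(~rotate_keys → ~update_backup); with O(~rotate_keys) we get O(~update_backup).
Premise 6 is O(~update_backup → ~reconcile_contract); since O(~update_backup), deontic closure gives O(~reconcile_contract).
From O(~reconcile_contract) and premise 4, O(~reconcile_contract → seal_envelope), we obtain O(seal_envelope).
Premise 3 is O(seal_envelope → ~issue_refund); since O(seal_envelope), deontic closure gives O(~issue_refund).
So O(~issue_refund) holds, i.e. issue_refund is forbidden. None of the other listed options is forbidden under the premises.

issue_refund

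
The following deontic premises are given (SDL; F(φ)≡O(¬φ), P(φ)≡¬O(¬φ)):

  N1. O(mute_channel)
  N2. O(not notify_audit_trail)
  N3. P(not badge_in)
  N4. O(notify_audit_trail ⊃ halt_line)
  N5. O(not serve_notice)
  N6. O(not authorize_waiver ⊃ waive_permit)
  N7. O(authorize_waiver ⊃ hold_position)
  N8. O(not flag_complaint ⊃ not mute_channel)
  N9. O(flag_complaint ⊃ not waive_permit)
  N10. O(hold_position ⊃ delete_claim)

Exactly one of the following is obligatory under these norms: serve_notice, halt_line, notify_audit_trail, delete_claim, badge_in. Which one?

delete_claim

From premise 1 we have O(mute_channel).
The contrapositive of premise 8 (O(not flag_complaint ⊃ not mute_channel)) is O(mute_channel ⊃ flag_complaint), and O(mute_channel) is already established, so O(flag_complaint).
Premise 9 is O(flag_complaint ⊃ not waive_permit); since O(flag_complaint), deontic closure gives O(not waive_permit).
Premise 6, O(not authorize_waiver ⊃ waive_permit), contraposes to O(not waive_permit ⊃ authorize_waiver); with O(not waive_permit) we get O(authorize_waiver).
Premise 7 is O(authorize_waiver ⊃ hold_position); since O(authorize_waiver), deontic closure gives O(hold_position).
Applying K to premise 10 (O(hold_position ⊃ delete_claim)) and O(hold_position) yields O(delete_claim).
So O(delete_claim) holds — delete_claim is obligatory. None of the other listed options is made obligatory by any chain of premises.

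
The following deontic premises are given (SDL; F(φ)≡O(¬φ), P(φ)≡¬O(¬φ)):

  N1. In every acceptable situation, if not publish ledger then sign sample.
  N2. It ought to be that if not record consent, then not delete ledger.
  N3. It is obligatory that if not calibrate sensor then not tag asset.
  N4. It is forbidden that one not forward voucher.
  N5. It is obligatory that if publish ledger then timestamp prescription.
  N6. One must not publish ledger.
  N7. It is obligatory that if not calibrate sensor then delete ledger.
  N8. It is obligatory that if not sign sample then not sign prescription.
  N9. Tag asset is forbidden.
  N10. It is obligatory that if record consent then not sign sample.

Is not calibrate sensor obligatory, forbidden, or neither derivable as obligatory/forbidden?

Forbidden

Premise 6 is F(publish_ledger), i.e. O(¬publish_ledger).
With premise 1, O(¬publish_ledger → sign_sample), the K-axiom yields O(sign_sample).
Premise 10, O(record_consent → ¬sign_sample), contraposes to O(sign_sample → ¬record_consent); with O(sign_sample) we get O(¬record_consent).
With premise 2, O(¬record_consent → ¬delete_ledger), the K-axiom yields O(¬delete_ledger).
Premise 7 is O(¬calibrate_sensor → delete_ledger); contrapositively O(¬delete_ledger → calibrate_sensor). Since O(¬delete_ledger) holds, K gives O(calibrate_sensor).
Premises 3, 4, 5, 8, 9 do not contribute to this derivation.
Thus O(calibrate_sensor), which is F(¬calibrate_sensor): ¬calibrate_sensor is forbidden.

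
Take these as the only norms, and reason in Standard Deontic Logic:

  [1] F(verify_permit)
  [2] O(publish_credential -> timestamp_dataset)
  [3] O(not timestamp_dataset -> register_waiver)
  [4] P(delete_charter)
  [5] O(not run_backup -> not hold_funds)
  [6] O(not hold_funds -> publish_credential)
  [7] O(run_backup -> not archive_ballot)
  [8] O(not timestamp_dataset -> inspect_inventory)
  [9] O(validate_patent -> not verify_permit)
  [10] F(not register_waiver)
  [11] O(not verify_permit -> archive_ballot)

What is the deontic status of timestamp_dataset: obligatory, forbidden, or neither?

Obligatory

F(verify_permit) at premise 1 means O(not verify_permit).
Applying K to premise 11 (O(not verify_permit -> archive_ballot)) and O(not verify_permit) yields O(archive_ballot).
Premise 7, O(run_backup -> not archive_ballot), contraposes to O(archive_ballot -> not run_backup); with O(archive_ballot) we get O(not run_backup).
Premise 5 is O(not run_backup -> not hold_funds); since O(not run_backup), deontic closure gives O(not hold_funds).
Applying K to premise 6 (O(not hold_funds -> publish_credential)) and O(not hold_funds) yields O(publish_credential).
Applying K to premise 2 (O(publish_credential -> timestamp_dataset)) and O(publish_credential) yields O(timestamp_dataset).
Premises 3, 4, 8, 9, 10 do not contribute to this derivation.
Hence timestamp_dataset is obligatory.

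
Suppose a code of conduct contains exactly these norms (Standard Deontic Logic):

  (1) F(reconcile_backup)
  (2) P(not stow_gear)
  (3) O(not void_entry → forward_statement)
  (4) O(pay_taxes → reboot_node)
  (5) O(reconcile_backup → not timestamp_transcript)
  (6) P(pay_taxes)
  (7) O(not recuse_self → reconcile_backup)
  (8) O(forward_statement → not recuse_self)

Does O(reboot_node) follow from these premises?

Premise 4 is O(pay_taxes → reboot_node), but O(pay_taxes) is not derivable from the premises (the permission P(pay_taxes) asserts only not O(not pay_taxes), not O(pay_taxes)), so it does not yield O(reboot_node).
No other premise forces O(reboot_node). An ideal world satisfying every premise can still have reboot_node false, so O(reboot_node) is not derivable.

No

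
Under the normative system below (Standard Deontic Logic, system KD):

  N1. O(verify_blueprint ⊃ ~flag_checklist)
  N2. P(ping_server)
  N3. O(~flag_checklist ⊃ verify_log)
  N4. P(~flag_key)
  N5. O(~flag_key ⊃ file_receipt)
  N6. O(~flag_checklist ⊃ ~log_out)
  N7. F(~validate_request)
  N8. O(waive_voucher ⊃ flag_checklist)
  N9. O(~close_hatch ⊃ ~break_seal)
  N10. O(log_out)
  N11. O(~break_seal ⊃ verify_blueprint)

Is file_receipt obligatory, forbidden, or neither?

Premise 5 is O(~flag_key ⊃ file_receipt), but O(~flag_key) is not derivable from the premises (the permission P(~flag_key) asserts only ~O(flag_key), not O(~flag_key)), so it does not yield O(file_receipt).
No premise or chain of K-axiom applications forces O(file_receipt), and none forces O(~file_receipt). So file_receipt is neither obligatory nor forbidden under these norms.

Neither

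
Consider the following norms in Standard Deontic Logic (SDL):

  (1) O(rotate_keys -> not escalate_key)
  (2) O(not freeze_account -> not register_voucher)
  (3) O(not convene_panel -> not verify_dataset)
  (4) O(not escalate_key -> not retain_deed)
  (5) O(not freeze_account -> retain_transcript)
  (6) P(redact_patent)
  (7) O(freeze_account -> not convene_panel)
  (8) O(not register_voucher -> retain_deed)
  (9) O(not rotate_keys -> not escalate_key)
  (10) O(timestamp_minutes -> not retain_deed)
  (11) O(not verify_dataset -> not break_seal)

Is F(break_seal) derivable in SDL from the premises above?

Yes

By case analysis on not rotate_keys: premise 9 gives O(not rotate_keys -> not escalate_key) and premise 1 gives O(rotate_keys -> not escalate_key), so O(not escalate_key) either way.
Applying K to premise 4 (O(not escalate_key -> not retain_deed)) and O(not escalate_key) yields O(not retain_deed).
The contrapositive of premise 8 (O(not register_voucher -> retain_deed)) is O(not retain_deed -> register_voucher), and O(not retain_deed) is already established, so O(register_voucher).
The contrapositive of premise 2 (O(not freeze_account -> not register_voucher)) is O(register_voucher -> freeze_account), and O(register_voucher) is already established, so O(freeze_account).
With premise 7, O(freeze_account -> not convene_panel), the K-axiom yields O(not convene_panel).
Applying K to premise 3 (O(not convene_panel -> not verify_dataset)) and O(not convene_panel) yields O(not verify_dataset).
Premise 11 is O(not verify_dataset -> not break_seal); since O(not verify_dataset), deontic closure gives O(not break_seal).
Premises 5, 6, 10 do not contribute to this derivation.
So O(not break_seal) holds, i.e. F(break_seal). The claim follows.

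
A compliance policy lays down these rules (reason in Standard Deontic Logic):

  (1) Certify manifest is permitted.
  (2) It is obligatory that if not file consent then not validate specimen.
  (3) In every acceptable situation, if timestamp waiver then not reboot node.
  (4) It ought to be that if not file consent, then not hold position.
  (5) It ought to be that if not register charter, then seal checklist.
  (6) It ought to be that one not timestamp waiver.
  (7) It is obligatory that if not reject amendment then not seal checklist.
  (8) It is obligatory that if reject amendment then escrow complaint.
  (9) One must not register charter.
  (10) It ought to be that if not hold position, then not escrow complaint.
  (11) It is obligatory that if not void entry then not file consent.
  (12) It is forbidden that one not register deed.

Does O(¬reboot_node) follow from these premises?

Premise 3 is O(timestamp_waiver → ¬reboot_node), but O(timestamp_waiver) is not derivable from the premises, so it does not yield O(¬reboot_node).
No other premise forces O(¬reboot_node). An ideal world satisfying every premise can still have ¬reboot_node false, so O(¬reboot_node) is not derivable.

No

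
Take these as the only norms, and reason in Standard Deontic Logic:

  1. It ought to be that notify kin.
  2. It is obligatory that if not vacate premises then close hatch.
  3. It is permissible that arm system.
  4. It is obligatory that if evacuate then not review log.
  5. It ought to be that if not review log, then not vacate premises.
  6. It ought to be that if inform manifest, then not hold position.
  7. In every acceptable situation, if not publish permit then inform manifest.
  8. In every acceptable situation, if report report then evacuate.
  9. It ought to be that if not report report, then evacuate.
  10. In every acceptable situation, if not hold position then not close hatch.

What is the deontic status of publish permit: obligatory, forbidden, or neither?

Obligatory

Premises 9 and 8 cover both cases: O(¬report_report → evacuate) and O(report_report → evacuate). Since ¬report_report ∨ report_report is a tautology, O(evacuate) follows.
Premise 4 is O(evacuate → ¬review_log); since O(evacuate), deontic closure gives O(¬review_log).
Premise 5 is O(¬review_log → ¬vacate_premises); since O(¬review_log), deontic closure gives O(¬vacate_premises).
Premise 2 is O(¬vacate_premises → close_hatch); since O(¬vacate_premises), deontic closure gives O(close_hatch).
The contrapositive of premise 10 (O(¬hold_position → ¬close_hatch)) is O(close_hatch → hold_position), and O(close_hatch) is already established, so O(hold_position).
Premise 6 is O(inform_manifest → ¬hold_position); contrapositively O(hold_position → ¬inform_manifest). Since O(hold_position) holds, K gives O(¬inform_manifest).
The contrapositive of premise 7 (O(¬publish_permit → inform_manifest)) is O(¬inform_manifest → publish_permit), and O(¬inform_manifest) is already established, so O(publish_permit).
Premises 1, 3 do not contribute to this derivation.
Hence publish_permit is obligatory.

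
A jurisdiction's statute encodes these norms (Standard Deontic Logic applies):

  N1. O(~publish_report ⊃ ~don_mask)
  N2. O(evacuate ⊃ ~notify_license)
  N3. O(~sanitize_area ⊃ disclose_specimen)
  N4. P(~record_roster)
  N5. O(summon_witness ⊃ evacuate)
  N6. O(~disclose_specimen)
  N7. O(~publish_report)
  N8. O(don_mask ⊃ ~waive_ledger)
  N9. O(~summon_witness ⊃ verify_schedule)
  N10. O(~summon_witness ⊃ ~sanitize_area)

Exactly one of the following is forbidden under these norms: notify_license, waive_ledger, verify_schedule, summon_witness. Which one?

notify_license

From premise 6 we have O(~disclose_specimen).
Premise 3 is O(~sanitize_area ⊃ disclose_specimen); contrapositively O(~disclose_specimen ⊃ sanitize_area). Since O(~disclose_specimen) holds, K gives O(sanitize_area).
Premise 10 is O(~summon_witness ⊃ ~sanitize_area); contrapositively O(sanitize_area ⊃ summon_witness). Since O(sanitize_area) holds, K gives O(summon_witness).
Applying K to premise 5 (O(summon_witness ⊃ evacuate)) and O(summon_witness) yields O(evacuate).
From O(evacuate) and premise 2, O(evacuate ⊃ ~notify_license), we obtain O(~notify_license).
So O(~notify_license) holds, i.e. notify_license is forbidden. None of the other listed options is forbidden under the premises.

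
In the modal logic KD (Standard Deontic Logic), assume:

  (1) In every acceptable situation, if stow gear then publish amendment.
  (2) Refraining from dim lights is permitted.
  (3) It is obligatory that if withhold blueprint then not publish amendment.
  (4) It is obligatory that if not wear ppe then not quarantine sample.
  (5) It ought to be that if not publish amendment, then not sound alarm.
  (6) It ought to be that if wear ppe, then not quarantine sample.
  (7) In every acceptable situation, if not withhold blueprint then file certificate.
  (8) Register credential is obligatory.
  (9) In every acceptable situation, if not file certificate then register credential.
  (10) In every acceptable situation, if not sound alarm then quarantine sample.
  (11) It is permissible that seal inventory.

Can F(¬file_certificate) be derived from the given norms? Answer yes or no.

Premises 6 and 4 are O(wear_ppe → ¬quarantine_sample) and O(¬wear_ppe → ¬quarantine_sample); every ideal world satisfies wear_ppe or ¬wear_ppe, so in either case ¬quarantine_sample holds — hence O(¬quarantine_sample).
Premise 10, O(¬sound_alarm → quarantine_sample), contraposes to O(¬quarantine_sample → sound_alarm); with O(¬quarantine_sample) we get O(sound_alarm).
The contrapositive of premise 5 (O(¬publish_amendment → ¬sound_alarm)) is O(sound_alarm → publish_amendment), and O(sound_alarm) is already established, so O(publish_amendment).
Premise 3 is O(withhold_blueprint → ¬publish_amendment); contrapositively O(publish_amendment → ¬withhold_blueprint). Since O(publish_amendment) holds, K gives O(¬withhold_blueprint).
Applying K to premise 7 (O(¬withhold_blueprint → file_certificate)) and O(¬withhold_blueprint) yields O(file_certificate).
Premises 1, 2, 8, 9, 11 do not contribute to this derivation.
So O(file_certificate) holds, i.e. F(¬file_certificate). The claim follows.

Yes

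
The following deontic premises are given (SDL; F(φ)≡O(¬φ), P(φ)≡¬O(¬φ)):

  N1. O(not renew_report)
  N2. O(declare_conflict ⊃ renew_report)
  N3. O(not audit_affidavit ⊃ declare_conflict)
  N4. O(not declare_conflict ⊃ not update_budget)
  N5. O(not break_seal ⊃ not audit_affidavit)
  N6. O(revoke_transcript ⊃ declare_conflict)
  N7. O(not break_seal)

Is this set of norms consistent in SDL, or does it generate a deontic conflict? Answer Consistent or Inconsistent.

Inconsistent

From premise 7 we have O(not break_seal).
From O(not break_seal) and premise 5, O(not break_seal ⊃ not audit_affidavit), we obtain O(not audit_affidavit).
From O(not audit_affidavit) and premise 3, O(not audit_affidavit ⊃ declare_conflict), we obtain O(declare_conflict).
From O(declare_conflict) and premise 2, O(declare_conflict ⊃ renew_report), we obtain O(renew_report).
Yet premise 1 states O(not renew_report).
We now have both O(renew_report) and O(not renew_report) — renew_report is simultaneously obligatory and forbidden, violating the D-axiom.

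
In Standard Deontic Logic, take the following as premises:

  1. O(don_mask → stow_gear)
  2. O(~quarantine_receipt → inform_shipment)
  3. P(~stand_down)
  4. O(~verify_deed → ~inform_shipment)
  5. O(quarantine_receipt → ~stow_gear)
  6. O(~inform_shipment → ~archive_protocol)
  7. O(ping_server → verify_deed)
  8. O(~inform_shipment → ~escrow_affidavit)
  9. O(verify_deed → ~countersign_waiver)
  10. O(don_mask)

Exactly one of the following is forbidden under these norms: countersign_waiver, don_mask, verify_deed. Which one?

Premise 10 gives O(don_mask).
Applying K to premise 1 (O(don_mask → stow_gear)) and O(don_mask) yields O(stow_gear).
The contrapositive of premise 5 (O(quarantine_receipt → ~stow_gear)) is O(stow_gear → ~quarantine_receipt), and O(stow_gear) is already established, so O(~quarantine_receipt).
From O(~quarantine_receipt) and premise 2, O(~quarantine_receipt → inform_shipment), we obtain O(inform_shipment).
Premise 4, O(~verify_deed → ~inform_shipment), contraposes to O(inform_shipment → verify_deed); with O(inform_shipment) we get O(verify_deed).
With premise 9, O(verify_deed → ~countersign_waiver), the K-axiom yields O(~countersign_waiver).
So O(~countersign_waiver) holds, i.e. countersign_waiver is forbidden. None of the other listed options is forbidden under the premises.

countersign_waiver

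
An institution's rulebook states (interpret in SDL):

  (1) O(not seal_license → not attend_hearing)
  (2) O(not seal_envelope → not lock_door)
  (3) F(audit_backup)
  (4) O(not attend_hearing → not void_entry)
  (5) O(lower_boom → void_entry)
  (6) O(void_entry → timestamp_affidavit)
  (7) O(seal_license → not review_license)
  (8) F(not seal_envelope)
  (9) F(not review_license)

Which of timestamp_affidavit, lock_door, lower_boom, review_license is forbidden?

lower_boom

Premise 9, F(not review_license), is equivalent to O(review_license).
The contrapositive of premise 7 (O(seal_license → not review_license)) is O(review_license → not seal_license), and O(review_license) is already established, so O(not seal_license).
With premise 1, O(not seal_license → not attend_hearing), the K-axiom yields O(not attend_hearing).
Applying K to premise 4 (O(not attend_hearing → not void_entry)) and O(not attend_hearing) yields O(not void_entry).
Premise 5, O(lower_boom → void_entry), contraposes to O(not void_entry → not lower_boom); with O(not void_entry) we get O(not lower_boom).
So O(not lower_boom) holds, i.e. lower_boom is forbidden. None of the other listed options is forbidden under the premises.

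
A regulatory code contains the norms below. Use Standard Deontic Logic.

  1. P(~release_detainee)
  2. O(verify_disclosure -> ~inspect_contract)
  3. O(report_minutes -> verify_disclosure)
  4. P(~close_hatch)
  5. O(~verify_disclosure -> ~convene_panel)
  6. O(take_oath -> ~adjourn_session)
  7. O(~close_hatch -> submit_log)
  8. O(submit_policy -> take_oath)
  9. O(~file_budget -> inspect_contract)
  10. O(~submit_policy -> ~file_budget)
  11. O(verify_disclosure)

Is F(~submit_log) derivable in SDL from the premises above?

No

Premise 7 is O(~close_hatch -> submit_log), but O(~close_hatch) is not derivable from the premises (the permission P(~close_hatch) asserts only ~O(close_hatch), not O(~close_hatch)), so it does not yield O(submit_log).
No other premise forces O(submit_log). An ideal world satisfying every premise can still have ~submit_log true, so F(~submit_log) is not derivable.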